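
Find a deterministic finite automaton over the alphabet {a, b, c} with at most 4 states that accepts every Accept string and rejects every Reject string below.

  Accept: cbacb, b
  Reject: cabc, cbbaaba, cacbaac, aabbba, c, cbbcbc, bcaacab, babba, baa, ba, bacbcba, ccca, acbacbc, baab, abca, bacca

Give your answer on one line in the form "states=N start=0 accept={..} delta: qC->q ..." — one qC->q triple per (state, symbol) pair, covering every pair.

Grow the machine one transition at a time. Run the examples from 0; the earliest place one falls off (shortest prefix, ties alphabetical) gets sent to the lowest-numbered state that keeps every Accept/Reject pair distinguishable — a pair clashes when both reach the same state with identical unread suffix — and to a fresh state only if none does.
a: 0a undefined. 0a->0: ok.
b: 0b undefined. 0b->0: no, b/aabbba meet in 0. Open state 1: 0b->1.
c: 0c undefined. 0c->0: ok.
ba: 1a undefined. 1a->0: no, cbacb/baab meet in 1. 1a->1: no, b/baa meet in 1. Open state 2: 1a->2.
bc: 1c undefined. 1c->0: no, b/bcaacab meet in 1. 1c->1: no, b/cabc meet in 1. 1c->2: ok.
baa: 2a undefined. 2a->0: no, b/bcaacab meet in 1. 2a->1: no, b/baa meet in 1. 2a->2: ok.
bab: 2b undefined. 2b->0: ok.
bac: 2c undefined. 2c->0: no, cbacb/bcaacab meet in 1. 2c->1: no, b/cacbaac meet in 1. 2c->2: no, cbacb/c meet in 0. Open state 3: 2c->3.
cbb: 1b undefined. 1b->0: ok.
bacb: 3b undefined. 3b->0: no, cbacb/c meet in 0. 3b->1: ok.
bacc: 3c undefined. 3c->0: ok.
bcaaca: 3a undefined. 3a->0: no, cbacb/bcaacab meet in 1. 3a->1: ok.
All examples now run through 4 states with every (state, symbol) defined. Accept strings end in {1}, Reject strings end in {0,2,3}; accept={1}.

states=4 start=0 accept={1} delta: 0a->0 0b->1 0c->0 1a->2 1b->0 1c->2 2a->2 2b->0 2c->3 3a->1 3b->1 3c->0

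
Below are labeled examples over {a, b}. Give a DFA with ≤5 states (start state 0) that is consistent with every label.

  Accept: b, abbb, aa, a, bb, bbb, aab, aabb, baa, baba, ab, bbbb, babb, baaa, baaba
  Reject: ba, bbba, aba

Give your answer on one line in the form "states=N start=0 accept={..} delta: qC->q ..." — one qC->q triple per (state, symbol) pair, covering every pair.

State merging on the prefix tree: take the shortest (then alphabetical) example prefix whose next move is undefined and point that move at state 0, else 1, else 2, ...; a target is out if some Accept/Reject pair would then sit in one state with the same input left (inseparable). If every existing state is out, open a new one.
a: 0a undefined. 0a->0: ok.
b: 0b undefined. 0b->0: no, b/ba meet in 0. Open state 1: 0b->1.
ba: 1a undefined. 1a->0: no, aa/ba meet in 0. 1a->1: no, b/ba meet in 1. Open state 2: 1a->2.
bb: 1b undefined. 1b->0: ok.
baa: 2a undefined. 2a->0: no, baaba/ba meet in 2. 2a->1: no, baaa/ba meet in 2. 2a->2: no, baa/ba meet in 2. Open state 3: 2a->3.
bab: 2b undefined. 2b->0: ok.
baaa: 3a undefined. 3a->0: ok.
baab: 3b undefined. 3b->0: ok.
All examples now run through 4 states with every (state, symbol) defined. Accept strings end in {0,1,3}, Reject strings end in {2}; accept={0,1,3}.

states=4 start=0 accept={0,1,3} delta: 0a->0 0b->1 1a->2 1b->0 2a->3 2b->0 3a->0 3b->0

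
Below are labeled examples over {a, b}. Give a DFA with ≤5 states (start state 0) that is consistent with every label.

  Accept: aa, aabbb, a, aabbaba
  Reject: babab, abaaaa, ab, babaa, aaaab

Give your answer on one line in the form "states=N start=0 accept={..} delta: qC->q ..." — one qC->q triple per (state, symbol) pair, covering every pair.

states=4 start=0 accept={0,3} delta: 0a->0 0b->1 1a->1 1b->2 2a->3 2b->0 3a->1 3b->2

State merging on the prefix tree: take the shortest (then alphabetical) example prefix whose next move is undefined and point that move at state 0, else 1, else 2, ...; a target is out if some Accept/Reject pair would then sit in one state with the same input left (inseparable). If every existing state is out, open a new one.
a: 0a undefined. 0a->0: ok.
b: 0b undefined. 0b->0: no, aa/babab meet in 0. Open state 1: 0b->1.
ba: 1a undefined. 1a->0: no, aa/abaaaa meet in 0. 1a->1: ok.
bab: 1b undefined. 1b->0: no, aa/babaa meet in 0. 1b->1: no, aabbb/babab meet in 1. Open state 2: 1b->2.
baba: 2a undefined. 2a->0: no, aa/babaa meet in 0. 2a->1: no, aabbaba/abaaaa meet in 1. 2a->2: no, aabbb/babab meet in 2 with "b" left. Open state 3: 2a->3.
aabbb: 2b undefined. 2b->0: ok.
babaa: 3a undefined. 3a->0: no, aa/babaa meet in 0. 3a->1: ok.
babab: 3b undefined. 3b->0: no, aa/babab meet in 0. 3b->1: no, aabbaba/babab meet in 1. 3b->2: ok.
All examples now run through 4 states with every (state, symbol) defined. Accept strings end in {0,3}, Reject strings end in {1,2}; accept={0,3}.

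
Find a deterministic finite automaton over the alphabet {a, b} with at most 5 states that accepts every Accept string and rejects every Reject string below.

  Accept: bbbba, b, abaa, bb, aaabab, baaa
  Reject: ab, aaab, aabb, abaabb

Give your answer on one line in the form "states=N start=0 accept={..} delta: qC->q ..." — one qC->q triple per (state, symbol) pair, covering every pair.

Grow the machine one transition at a time. Run the examples from 0; the earliest place one falls off (shortest prefix, ties alphabetical) gets sent to the lowest-numbered state that keeps every Accept/Reject pair distinguishable — a pair clashes when both reach the same state with identical unread suffix — and to a fresh state only if none does.
a: 0a undefined. 0a->0: no, b/ab meet in 0 with "b" left. Open state 1: 0a->1.
b: 0b undefined. 0b->0: ok.
aa: 1a undefined. 1a->0: no, b/aabb meet in 0. 1a->1: ok.
ab: 1b undefined. 1b->0: no, b/ab meet in 0. 1b->1: no, bbbba/ab meet in 1. Open state 2: 1b->2.
aba: 2a undefined. 2a->0: ok.
aabb: 2b undefined. 2b->0: no, b/aabb meet in 0. 2b->1: no, bbbba/aabb meet in 1. 2b->2: ok.
All examples now run through 3 states with every (state, symbol) defined. Accept strings end in {0,1}, Reject strings end in {2}; accept={0,1}.

states=3 start=0 accept={0,1} delta: 0a->1 0b->0 1a->1 1b->2 2a->0 2b->2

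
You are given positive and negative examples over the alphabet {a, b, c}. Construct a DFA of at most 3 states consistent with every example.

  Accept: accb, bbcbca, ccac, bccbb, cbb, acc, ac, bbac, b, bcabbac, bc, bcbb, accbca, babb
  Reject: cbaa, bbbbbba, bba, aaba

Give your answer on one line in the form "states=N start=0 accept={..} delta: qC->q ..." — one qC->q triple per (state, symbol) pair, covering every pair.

states=3 start=0 accept={0,1} delta: 0a->0 0b->1 0c->0 1a->2 1b->1 1c->0 2a->2 2b->0 2c->0

Grow the machine one transition at a time. Run the examples from 0; the earliest place one falls off (shortest prefix, ties alphabetical) gets sent to the lowest-numbered state that keeps every Accept/Reject pair distinguishable — a pair clashes when both reach the same state with identical unread suffix — and to a fresh state only if none does.
a: 0a undefined. 0a->0: ok.
b: 0b undefined. 0b->0: no, b/bbbbbba meet in 0. Open state 1: 0b->1.
c: 0c undefined. 0c->0: ok.
ba: 1a undefined. 1a->0: no, ccac/cbaa meet in 0. 1a->1: no, accb/cbaa meet in 1. Open state 2: 1a->2.
bb: 1b undefined. 1b->0: no, ccac/bbbbbba meet in 0. 1b->1: ok.
bc: 1c undefined. 1c->0: ok.
bab: 2b undefined. 2b->0: ok.
bbac: 2c undefined. 2c->0: ok.
cbaa: 2a undefined. 2a->0: no, bbcbca/cbaa meet in 0. 2a->1: no, accb/cbaa meet in 1. 2a->2: ok.
All examples now run through 3 states with every (state, symbol) defined. Accept strings end in {0,1}, Reject strings end in {2}; accept={0,1}.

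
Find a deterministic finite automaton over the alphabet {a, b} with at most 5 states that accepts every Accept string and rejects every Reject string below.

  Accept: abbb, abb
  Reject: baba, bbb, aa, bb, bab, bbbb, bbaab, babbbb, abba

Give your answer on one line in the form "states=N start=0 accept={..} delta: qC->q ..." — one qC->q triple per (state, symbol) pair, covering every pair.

Grow the machine one transition at a time. Run the examples from 0; the earliest place one falls off (shortest prefix, ties alphabetical) gets sent to the lowest-numbered state that keeps every Accept/Reject pair distinguishable — a pair clashes when both reach the same state with identical unread suffix — and to a fresh state only if none does.
a: 0a undefined. 0a->0: no, abbb/bbb meet in 0 with "bbb" left. Open state 1: 0a->1.
b: 0b undefined. 0b->0: ok.
aa: 1a undefined. 1a->0: ok.
ab: 1b undefined. 1b->0: no, abbb/bbb meet in 0. 1b->1: no, abbb/bab meet in 1. Open state 2: 1b->2.
abb: 2b undefined. 2b->0: no, abbb/bbb meet in 0. 2b->1: no, abbb/bab meet in 2. 2b->2: no, abbb/bab meet in 2. Open state 3: 2b->3.
abba: 3a undefined. 3a->0: ok.
abbb: 3b undefined. 3b->0: no, abbb/bbb meet in 0. 3b->1: ok.
baba: 2a undefined. 2a->0: ok.
All examples now run through 4 states with every (state, symbol) defined. Accept strings end in {1,3}, Reject strings end in {0,2}; accept={1,3}.

states=4 start=0 accept={1,3} delta: 0a->1 0b->0 1a->0 1b->2 2a->0 2b->3 3a->0 3b->1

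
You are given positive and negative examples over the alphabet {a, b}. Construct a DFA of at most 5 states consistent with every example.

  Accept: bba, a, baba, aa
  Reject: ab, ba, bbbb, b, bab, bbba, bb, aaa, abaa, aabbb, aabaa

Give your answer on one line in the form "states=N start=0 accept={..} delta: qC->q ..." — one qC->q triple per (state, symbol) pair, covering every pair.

Fold the examples into a partial DFA from state 0: repeatedly fix the first undefined (state, symbol) met by the shortest-then-alphabetical prefix, trying targets in increasing order and rejecting any under which an Accept and a Reject string meet in one state with the same remainder; add a state when all current targets are rejected. Accepting states are where Accept strings end.
a: 0a undefined. 0a->0: no, a/aaa meet in 0. Open state 1: 0a->1.
b: 0b undefined. 0b->0: no, bba/ba meet in 1. 0b->1: no, a/b meet in 1. Open state 2: 0b->2.
aa: 1a undefined. 1a->0: no, a/aaa meet in 1. 1a->1: no, a/aaa meet in 1. 1a->2: no, aa/b meet in 2. Open state 3: 1a->3.
ab: 1b undefined. 1b->0: no, aa/abaa meet in 3. 1b->1: no, a/ab meet in 1. 1b->2: ok.
ba: 2a undefined. 2a->0: no, a/abaa meet in 1. 2a->1: no, a/ba meet in 1. 2a->2: ok.
bb: 2b undefined. 2b->0: ok.
aaa: 3a undefined. 3a->0: ok.
aab: 3b undefined. 3b->0: no, aa/aabaa meet in 3. 3b->1: ok.
All examples now run through 4 states with every (state, symbol) defined. Accept strings end in {1,3}, Reject strings end in {0,2}; accept={1,3}.

states=4 start=0 accept={1,3} delta: 0a->1 0b->2 1a->3 1b->2 2a->2 2b->0 3a->0 3b->1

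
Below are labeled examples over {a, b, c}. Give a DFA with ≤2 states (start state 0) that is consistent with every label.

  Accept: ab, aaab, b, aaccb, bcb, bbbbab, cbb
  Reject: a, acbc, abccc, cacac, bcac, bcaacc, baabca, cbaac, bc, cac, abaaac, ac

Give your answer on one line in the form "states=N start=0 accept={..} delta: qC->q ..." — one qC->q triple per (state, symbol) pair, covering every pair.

State merging on the prefix tree: take the shortest (then alphabetical) example prefix whose next move is undefined and point that move at state 0, else 1, else 2, ...; a target is out if some Accept/Reject pair would then sit in one state with the same input left (inseparable). If every existing state is out, open a new one.
a: 0a undefined. 0a->0: ok.
b: 0b undefined. 0b->0: no, ab/a meet in 0. Open state 1: 0b->1.
c: 0c undefined. 0c->0: ok.
ba: 1a undefined. 1a->0: ok.
bb: 1b undefined. 1b->0: no, cbb/a meet in 0. 1b->1: ok.
bc: 1c undefined. 1c->0: ok.
All examples now run through 2 states with every (state, symbol) defined. Accept strings end in {1}, Reject strings end in {0}; accept={1}.

states=2 start=0 accept={1} delta: 0a->0 0b->1 0c->0 1a->0 1b->1 1c->0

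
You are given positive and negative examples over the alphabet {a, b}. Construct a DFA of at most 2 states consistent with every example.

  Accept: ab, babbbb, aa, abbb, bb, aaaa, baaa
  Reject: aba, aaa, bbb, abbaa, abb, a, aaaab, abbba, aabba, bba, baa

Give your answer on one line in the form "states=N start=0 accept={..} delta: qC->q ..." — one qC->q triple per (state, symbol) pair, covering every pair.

states=2 start=0 accept={0} delta: 0a->1 0b->1 1a->0 1b->0

Fold the examples into a partial DFA from state 0: repeatedly fix the first undefined (state, symbol) met by the shortest-then-alphabetical prefix, trying targets in increasing order and rejecting any under which an Accept and a Reject string meet in one state with the same remainder; add a state when all current targets are rejected. Accepting states are where Accept strings end.
a: 0a undefined. 0a->0: no, ab/aaaab meet in 0 with "b" left. Open state 1: 0a->1.
b: 0b undefined. 0b->0: no, aa/baa meet in 1 with "a" left. 0b->1: ok.
aa: 1a undefined. 1a->0: ok.
ab: 1b undefined. 1b->0: ok.
All examples now run through 2 states with every (state, symbol) defined. Accept strings end in {0}, Reject strings end in {1}; accept={0}.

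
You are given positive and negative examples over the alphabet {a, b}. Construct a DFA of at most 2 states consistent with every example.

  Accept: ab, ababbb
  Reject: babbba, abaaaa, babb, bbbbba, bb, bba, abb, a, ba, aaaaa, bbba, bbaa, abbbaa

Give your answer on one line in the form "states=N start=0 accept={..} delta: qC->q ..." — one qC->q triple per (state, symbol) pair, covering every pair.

states=2 start=0 accept={1} delta: 0a->0 0b->1 1a->0 1b->0

State merging on the prefix tree: take the shortest (then alphabetical) example prefix whose next move is undefined and point that move at state 0, else 1, else 2, ...; a target is out if some Accept/Reject pair would then sit in one state with the same input left (inseparable). If every existing state is out, open a new one.
a: 0a undefined. 0a->0: ok.
b: 0b undefined. 0b->0: no, ab/babbba meet in 0. Open state 1: 0b->1.
ba: 1a undefined. 1a->0: ok.
bb: 1b undefined. 1b->0: ok.
All examples now run through 2 states with every (state, symbol) defined. Accept strings end in {1}, Reject strings end in {0}; accept={1}.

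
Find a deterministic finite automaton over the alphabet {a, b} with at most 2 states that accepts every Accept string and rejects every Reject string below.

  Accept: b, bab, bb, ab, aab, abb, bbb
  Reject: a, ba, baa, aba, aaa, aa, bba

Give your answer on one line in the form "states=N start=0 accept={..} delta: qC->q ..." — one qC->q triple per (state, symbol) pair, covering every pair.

states=2 start=0 accept={1} delta: 0a->0 0b->1 1a->0 1b->1

Fold the examples into a partial DFA from state 0: repeatedly fix the first undefined (state, symbol) met by the shortest-then-alphabetical prefix, trying targets in increasing order and rejecting any under which an Accept and a Reject string meet in one state with the same remainder; add a state when all current targets are rejected. Accepting states are where Accept strings end.
a: 0a undefined. 0a->0: ok.
b: 0b undefined. 0b->0: no, b/a meet in 0. Open state 1: 0b->1.
ba: 1a undefined. 1a->0: ok.
bb: 1b undefined. 1b->0: no, bb/a meet in 0. 1b->1: ok.
All examples now run through 2 states with every (state, symbol) defined. Accept strings end in {1}, Reject strings end in {0}; accept={1}.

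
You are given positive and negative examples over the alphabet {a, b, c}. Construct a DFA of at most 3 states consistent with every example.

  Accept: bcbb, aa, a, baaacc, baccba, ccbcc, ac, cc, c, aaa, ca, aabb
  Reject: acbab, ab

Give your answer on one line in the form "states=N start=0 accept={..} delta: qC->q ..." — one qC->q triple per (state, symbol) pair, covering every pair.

State merging on the prefix tree: take the shortest (then alphabetical) example prefix whose next move is undefined and point that move at state 0, else 1, else 2, ...; a target is out if some Accept/Reject pair would then sit in one state with the same input left (inseparable). If every existing state is out, open a new one.
a: 0a undefined. 0a->0: ok.
b: 0b undefined. 0b->0: no, aa/ab meet in 0. Open state 1: 0b->1.
c: 0c undefined. 0c->0: ok.
ba: 1a undefined. 1a->0: ok.
bc: 1c undefined. 1c->0: ok.
aabb: 1b undefined. 1b->0: ok.
All examples now run through 2 states with every (state, symbol) defined. Accept strings end in {0}, Reject strings end in {1}; accept={0}.

states=2 start=0 accept={0} delta: 0a->0 0b->1 0c->0 1a->0 1b->0 1c->0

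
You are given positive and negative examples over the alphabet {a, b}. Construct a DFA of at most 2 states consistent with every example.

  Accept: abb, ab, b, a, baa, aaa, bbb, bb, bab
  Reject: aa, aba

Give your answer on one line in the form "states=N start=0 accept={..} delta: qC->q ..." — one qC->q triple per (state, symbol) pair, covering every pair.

states=2 start=0 accept={1} delta: 0a->1 0b->1 1a->0 1b->1

Grow the machine one transition at a time. Run the examples from 0; the earliest place one falls off (shortest prefix, ties alphabetical) gets sent to the lowest-numbered state that keeps every Accept/Reject pair distinguishable — a pair clashes when both reach the same state with identical unread suffix — and to a fresh state only if none does.
a: 0a undefined. 0a->0: no, a/aa meet in 0. Open state 1: 0a->1.
b: 0b undefined. 0b->0: no, baa/aa meet in 1 with "a" left. 0b->1: ok.
aa: 1a undefined. 1a->0: ok.
ab: 1b undefined. 1b->0: no, abb/aba meet in 1. 1b->1: ok.
All examples now run through 2 states with every (state, symbol) defined. Accept strings end in {1}, Reject strings end in {0}; accept={1}.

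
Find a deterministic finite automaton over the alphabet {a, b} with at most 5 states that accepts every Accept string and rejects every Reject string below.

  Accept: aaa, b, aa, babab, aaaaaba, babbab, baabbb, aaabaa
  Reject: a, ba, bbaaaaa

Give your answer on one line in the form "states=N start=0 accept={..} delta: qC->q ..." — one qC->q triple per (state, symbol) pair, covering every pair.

State merging on the prefix tree: take the shortest (then alphabetical) example prefix whose next move is undefined and point that move at state 0, else 1, else 2, ...; a target is out if some Accept/Reject pair would then sit in one state with the same input left (inseparable). If every existing state is out, open a new one.
a: 0a undefined. 0a->0: no, aaa/a meet in 0. Open state 1: 0a->1.
b: 0b undefined. 0b->0: ok.
aa: 1a undefined. 1a->0: no, aaa/a meet in 1. 1a->1: no, aaa/a meet in 1. Open state 2: 1a->2.
aaa: 2a undefined. 2a->0: no, aa/bbaaaaa meet in 2. 2a->1: no, aaa/a meet in 1. 2a->2: no, aaa/bbaaaaa meet in 2. Open state 3: 2a->3.
bab: 1b undefined. 1b->0: ok.
aaaa: 3a undefined. 3a->0: no, aaaaaba/a meet in 1. 3a->1: no, aa/bbaaaaa meet in 2. 3a->2: no, aaa/bbaaaaa meet in 3. 3a->3: no, aaa/bbaaaaa meet in 3. Open state 4: 3a->4.
aaab: 3b undefined. 3b->0: ok.
baab: 2b undefined. 2b->0: ok.
aaaaa: 4a undefined. 4a->0: no, b/bbaaaaa meet in 0. 4a->1: no, aaaaaba/a meet in 1. 4a->2: no, aa/bbaaaaa meet in 2. 4a->3: no, aaa/bbaaaaa meet in 3. 4a->4: ok.
aaaaab: 4b undefined. 4b->0: no, aaaaaba/a meet in 1. 4b->1: ok.
All examples now run through 5 states with every (state, symbol) defined. Accept strings end in {0,2,3}, Reject strings end in {1,4}; accept={0,2,3}.

states=5 start=0 accept={0,2,3} delta: 0a->1 0b->0 1a->2 1b->0 2a->3 2b->0 3a->4 3b->0 4a->4 4b->1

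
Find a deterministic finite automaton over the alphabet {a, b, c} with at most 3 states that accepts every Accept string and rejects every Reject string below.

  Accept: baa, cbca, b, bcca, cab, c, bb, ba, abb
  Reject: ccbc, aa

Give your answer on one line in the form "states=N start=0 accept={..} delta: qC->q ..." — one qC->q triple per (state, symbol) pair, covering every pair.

Grow the machine one transition at a time. Run the examples from 0; the earliest place one falls off (shortest prefix, ties alphabetical) gets sent to the lowest-numbered state that keeps every Accept/Reject pair distinguishable — a pair clashes when both reach the same state with identical unread suffix — and to a fresh state only if none does.
a: 0a undefined. 0a->0: ok.
b: 0b undefined. 0b->0: no, baa/aa meet in 0. Open state 1: 0b->1.
c: 0c undefined. 0c->0: no, c/aa meet in 0. 0c->1: ok.
ba: 1a undefined. 1a->0: no, baa/aa meet in 0. 1a->1: ok.
bb: 1b undefined. 1b->0: no, cab/aa meet in 0. 1b->1: ok.
bc: 1c undefined. 1c->0: no, cbca/ccbc meet in 0. 1c->1: no, baa/ccbc meet in 1. Open state 2: 1c->2.
bcc: 2c undefined. 2c->0: no, bcca/aa meet in 0. 2c->1: ok.
ccb: 2b undefined. 2b->0: no, baa/ccbc meet in 1. 2b->1: ok.
cbca: 2a undefined. 2a->0: no, cbca/aa meet in 0. 2a->1: ok.
All examples now run through 3 states with every (state, symbol) defined. Accept strings end in {1}, Reject strings end in {0,2}; accept={1}.

states=3 start=0 accept={1} delta: 0a->0 0b->1 0c->1 1a->1 1b->1 1c->2 2a->1 2b->1 2c->1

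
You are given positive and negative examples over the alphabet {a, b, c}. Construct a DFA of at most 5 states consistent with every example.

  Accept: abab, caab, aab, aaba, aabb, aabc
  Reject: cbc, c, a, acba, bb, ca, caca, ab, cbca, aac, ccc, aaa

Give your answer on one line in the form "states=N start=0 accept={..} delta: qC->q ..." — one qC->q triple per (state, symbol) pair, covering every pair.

states=4 start=0 accept={2,3} delta: 0a->1 0b->0 0c->0 1a->2 1b->1 1c->0 2a->0 2b->3 2c->0 3a->2 3b->2 3c->2

Fold the examples into a partial DFA from state 0: repeatedly fix the first undefined (state, symbol) met by the shortest-then-alphabetical prefix, trying targets in increasing order and rejecting any under which an Accept and a Reject string meet in one state with the same remainder; add a state when all current targets are rejected. Accepting states are where Accept strings end.
a: 0a undefined. 0a->0: no, aab/ab meet in 0 with "b" left. Open state 1: 0a->1.
b: 0b undefined. 0b->0: ok.
c: 0c undefined. 0c->0: ok.
aa: 1a undefined. 1a->0: no, caab/cbc meet in 0. 1a->1: no, caab/ab meet in 1 with "b" left. Open state 2: 1a->2.
ab: 1b undefined. 1b->0: no, abab/cbc meet in 0. 1b->1: ok.
ac: 1c undefined. 1c->0: ok.
aaa: 2a undefined. 2a->0: ok.
aab: 2b undefined. 2b->0: no, abab/cbc meet in 0. 2b->1: no, abab/a meet in 1. 2b->2: no, aaba/cbc meet in 0. Open state 3: 2b->3.
aac: 2c undefined. 2c->0: ok.
aaba: 3a undefined. 3a->0: no, aaba/cbc meet in 0. 3a->1: no, aaba/a meet in 1. 3a->2: ok.
aabb: 3b undefined. 3b->0: no, aabb/cbc meet in 0. 3b->1: no, aabb/a meet in 1. 3b->2: ok.
aabc: 3c undefined. 3c->0: no, aabc/cbc meet in 0. 3c->1: no, aabc/a meet in 1. 3c->2: ok.
All examples now run through 4 states with every (state, symbol) defined. Accept strings end in {2,3}, Reject strings end in {0,1}; accept={2,3}.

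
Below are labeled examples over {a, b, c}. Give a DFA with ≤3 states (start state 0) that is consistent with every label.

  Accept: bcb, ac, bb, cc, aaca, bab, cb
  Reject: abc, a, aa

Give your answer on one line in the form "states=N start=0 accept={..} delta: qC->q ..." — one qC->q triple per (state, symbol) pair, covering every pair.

states=3 start=0 accept={1,2} delta: 0a->0 0b->1 0c->2 1a->0 1b->1 1c->0 2a->1 2b->1 2c->1

State merging on the prefix tree: take the shortest (then alphabetical) example prefix whose next move is undefined and point that move at state 0, else 1, else 2, ...; a target is out if some Accept/Reject pair would then sit in one state with the same input left (inseparable). If every existing state is out, open a new one.
a: 0a undefined. 0a->0: ok.
b: 0b undefined. 0b->0: no, ac/abc meet in 0 with "c" left. Open state 1: 0b->1.
c: 0c undefined. 0c->0: no, ac/a meet in 0. 0c->1: no, cc/abc meet in 1 with "c" left. Open state 2: 0c->2.
ba: 1a undefined. 1a->0: ok.
bb: 1b undefined. 1b->0: no, bb/a meet in 0. 1b->1: ok.
bc: 1c undefined. 1c->0: ok.
cb: 2b undefined. 2b->0: no, cb/abc meet in 0. 2b->1: ok.
cc: 2c undefined. 2c->0: no, cc/abc meet in 0. 2c->1: ok.
aaca: 2a undefined. 2a->0: no, aaca/abc meet in 0. 2a->1: ok.
All examples now run through 3 states with every (state, symbol) defined. Accept strings end in {1,2}, Reject strings end in {0}; accept={1,2}.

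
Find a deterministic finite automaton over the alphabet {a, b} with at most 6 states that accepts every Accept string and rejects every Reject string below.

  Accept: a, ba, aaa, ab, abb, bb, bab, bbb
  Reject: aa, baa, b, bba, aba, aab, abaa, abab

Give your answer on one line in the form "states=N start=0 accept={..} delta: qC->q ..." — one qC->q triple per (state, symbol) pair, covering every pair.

Grow the machine one transition at a time. Run the examples from 0; the earliest place one falls off (shortest prefix, ties alphabetical) gets sent to the lowest-numbered state that keeps every Accept/Reject pair distinguishable — a pair clashes when both reach the same state with identical unread suffix — and to a fresh state only if none does.
a: 0a undefined. 0a->0: no, a/aa meet in 0. Open state 1: 0a->1.
b: 0b undefined. 0b->0: no, a/bba meet in 1. 0b->1: no, a/b meet in 1. Open state 2: 0b->2.
aa: 1a undefined. 1a->0: ok.
ab: 1b undefined. 1b->0: no, a/aba meet in 1. 1b->1: no, a/abaa meet in 1. 1b->2: no, ba/aba meet in 2 with "a" left. Open state 3: 1b->3.
ba: 2a undefined. 2a->0: no, a/baa meet in 1. 2a->1: ok.
bb: 2b undefined. 2b->0: no, a/bba meet in 1. 2b->1: ok.
aba: 3a undefined. 3a->0: no, a/abaa meet in 1. 3a->1: no, a/aba meet in 1. 3a->2: no, a/abaa meet in 1. 3a->3: no, ab/aba meet in 3. Open state 4: 3a->4.
abb: 3b undefined. 3b->0: no, abb/aa meet in 0. 3b->1: ok.
abaa: 4a undefined. 4a->0: ok.
abab: 4b undefined. 4b->0: ok.
All examples now run through 5 states with every (state, symbol) defined. Accept strings end in {1,3}, Reject strings end in {0,2,4}; accept={1,3}.

states=5 start=0 accept={1,3} delta: 0a->1 0b->2 1a->0 1b->3 2a->1 2b->1 3a->4 3b->1 4a->0 4b->0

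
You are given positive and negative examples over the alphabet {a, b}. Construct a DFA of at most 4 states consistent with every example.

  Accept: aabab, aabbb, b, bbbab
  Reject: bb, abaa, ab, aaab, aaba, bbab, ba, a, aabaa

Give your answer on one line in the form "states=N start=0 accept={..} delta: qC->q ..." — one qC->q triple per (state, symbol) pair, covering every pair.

Grow the machine one transition at a time. Run the examples from 0; the earliest place one falls off (shortest prefix, ties alphabetical) gets sent to the lowest-numbered state that keeps every Accept/Reject pair distinguishable — a pair clashes when both reach the same state with identical unread suffix — and to a fresh state only if none does.
a: 0a undefined. 0a->0: no, b/ab meet in 0 with "b" left. Open state 1: 0a->1.
b: 0b undefined. 0b->0: no, b/bb meet in 0. 0b->1: no, b/a meet in 1. Open state 2: 0b->2.
aa: 1a undefined. 1a->0: ok.
ab: 1b undefined. 1b->0: ok.
ba: 2a undefined. 2a->0: ok.
bb: 2b undefined. 2b->0: ok.
All examples now run through 3 states with every (state, symbol) defined. Accept strings end in {2}, Reject strings end in {0,1}; accept={2}.

states=3 start=0 accept={2} delta: 0a->1 0b->2 1a->0 1b->0 2a->0 2b->0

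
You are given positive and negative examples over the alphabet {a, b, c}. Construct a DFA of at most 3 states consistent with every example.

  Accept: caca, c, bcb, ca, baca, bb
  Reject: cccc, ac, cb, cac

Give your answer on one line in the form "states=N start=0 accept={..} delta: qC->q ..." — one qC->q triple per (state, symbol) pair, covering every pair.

states=3 start=0 accept={1,2} delta: 0a->1 0b->1 0c->2 1a->0 1b->1 1c->0 2a->1 2b->0 2c->0

Fold the examples into a partial DFA from state 0: repeatedly fix the first undefined (state, symbol) met by the shortest-then-alphabetical prefix, trying targets in increasing order and rejecting any under which an Accept and a Reject string meet in one state with the same remainder; add a state when all current targets are rejected. Accepting states are where Accept strings end.
a: 0a undefined. 0a->0: no, c/ac meet in 0 with "c" left. Open state 1: 0a->1.
b: 0b undefined. 0b->0: no, bcb/cb meet in 0 with "cb" left. 0b->1: ok.
c: 0c undefined. 0c->0: no, c/cccc meet in 0. 0c->1: no, bb/cb meet in 1 with "b" left. Open state 2: 0c->2.
ac: 1c undefined. 1c->0: ok.
ba: 1a undefined. 1a->0: ok.
bb: 1b undefined. 1b->0: no, bb/ac meet in 0. 1b->1: ok.
ca: 2a undefined. 2a->0: no, caca/ac meet in 0. 2a->1: ok.
cb: 2b undefined. 2b->0: ok.
cc: 2c undefined. 2c->0: ok.
All examples now run through 3 states with every (state, symbol) defined. Accept strings end in {1,2}, Reject strings end in {0}; accept={1,2}.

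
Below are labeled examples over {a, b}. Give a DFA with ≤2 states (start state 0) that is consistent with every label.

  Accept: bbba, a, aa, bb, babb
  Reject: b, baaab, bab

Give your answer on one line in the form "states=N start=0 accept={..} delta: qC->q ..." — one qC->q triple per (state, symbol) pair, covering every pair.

State merging on the prefix tree: take the shortest (then alphabetical) example prefix whose next move is undefined and point that move at state 0, else 1, else 2, ...; a target is out if some Accept/Reject pair would then sit in one state with the same input left (inseparable). If every existing state is out, open a new one.
a: 0a undefined. 0a->0: ok.
b: 0b undefined. 0b->0: no, bbba/b meet in 0. Open state 1: 0b->1.
ba: 1a undefined. 1a->0: ok.
bb: 1b undefined. 1b->0: ok.
All examples now run through 2 states with every (state, symbol) defined. Accept strings end in {0}, Reject strings end in {1}; accept={0}.

states=2 start=0 accept={0} delta: 0a->0 0b->1 1a->0 1b->0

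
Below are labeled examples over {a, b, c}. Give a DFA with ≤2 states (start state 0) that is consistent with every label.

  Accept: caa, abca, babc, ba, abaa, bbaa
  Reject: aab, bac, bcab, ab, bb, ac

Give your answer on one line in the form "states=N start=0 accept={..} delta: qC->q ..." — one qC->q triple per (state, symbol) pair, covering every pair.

states=2 start=0 accept={0} delta: 0a->0 0b->1 0c->1 1a->0 1b->1 1c->0

State merging on the prefix tree: take the shortest (then alphabetical) example prefix whose next move is undefined and point that move at state 0, else 1, else 2, ...; a target is out if some Accept/Reject pair would then sit in one state with the same input left (inseparable). If every existing state is out, open a new one.
a: 0a undefined. 0a->0: ok.
b: 0b undefined. 0b->0: no, babc/bac meet in 0 with "c" left. Open state 1: 0b->1.
c: 0c undefined. 0c->0: no, caa/ac meet in 0. 0c->1: ok.
ba: 1a undefined. 1a->0: ok.
bb: 1b undefined. 1b->0: no, caa/bb meet in 0. 1b->1: ok.
bc: 1c undefined. 1c->0: ok.
All examples now run through 2 states with every (state, symbol) defined. Accept strings end in {0}, Reject strings end in {1}; accept={0}.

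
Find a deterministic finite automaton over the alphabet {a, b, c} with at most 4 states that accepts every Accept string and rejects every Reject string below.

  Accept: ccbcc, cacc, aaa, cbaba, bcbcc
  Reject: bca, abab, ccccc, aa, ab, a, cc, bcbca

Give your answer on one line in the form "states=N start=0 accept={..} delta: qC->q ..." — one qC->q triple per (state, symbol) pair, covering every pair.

Fold the examples into a partial DFA from state 0: repeatedly fix the first undefined (state, symbol) met by the shortest-then-alphabetical prefix, trying targets in increasing order and rejecting any under which an Accept and a Reject string meet in one state with the same remainder; add a state when all current targets are rejected. Accepting states are where Accept strings end.
a: 0a undefined. 0a->0: no, aaa/aa meet in 0. Open state 1: 0a->1.
b: 0b undefined. 0b->0: ok.
c: 0c undefined. 0c->0: no, ccbcc/ccccc meet in 0. 0c->1: ok.
aa: 1a undefined. 1a->0: no, cacc/cc meet in 1 with "c" left. 1a->1: no, aaa/bca meet in 1. Open state 2: 1a->2.
ab: 1b undefined. 1b->0: no, cbaba/a meet in 1. 1b->1: ok.
cc: 1c undefined. 1c->0: no, ccbcc/cc meet in 0. 1c->1: no, ccbcc/ccccc meet in 1. 1c->2: no, aaa/bcbca meet in 2 with "a" left. Open state 3: 1c->3.
aaa: 2a undefined. 2a->0: ok.
cac: 2c undefined. 2c->0: no, cacc/ab meet in 1. 2c->1: no, cacc/cc meet in 3. 2c->2: no, cacc/bca meet in 2. 2c->3: ok.
ccb: 3b undefined. 3b->0: no, ccbcc/cc meet in 3. 3b->1: ok.
ccc: 3c undefined. 3c->0: ok.
abab: 2b undefined. 2b->0: no, ccbcc/abab meet in 0. 2b->1: no, cbaba/bca meet in 2. 2b->2: ok.
bcbca: 3a undefined. 3a->0: no, ccbcc/bcbca meet in 0. 3a->1: ok.
All examples now run through 4 states with every (state, symbol) defined. Accept strings end in {0}, Reject strings end in {1,2,3}; accept={0}.

states=4 start=0 accept={0} delta: 0a->1 0b->0 0c->1 1a->2 1b->1 1c->3 2a->0 2b->2 2c->3 3a->1 3b->1 3c->0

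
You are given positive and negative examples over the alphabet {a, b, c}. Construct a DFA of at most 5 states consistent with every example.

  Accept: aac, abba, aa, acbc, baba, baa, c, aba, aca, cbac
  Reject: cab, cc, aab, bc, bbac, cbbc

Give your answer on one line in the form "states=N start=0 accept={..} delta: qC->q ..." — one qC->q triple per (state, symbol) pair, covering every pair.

State merging on the prefix tree: take the shortest (then alphabetical) example prefix whose next move is undefined and point that move at state 0, else 1, else 2, ...; a target is out if some Accept/Reject pair would then sit in one state with the same input left (inseparable). If every existing state is out, open a new one.
a: 0a undefined. 0a->0: ok.
b: 0b undefined. 0b->0: no, aac/bc meet in 0 with "c" left. Open state 1: 0b->1.
c: 0c undefined. 0c->0: no, aac/cc meet in 0. 0c->1: no, aac/aab meet in 1. Open state 2: 0c->2.
ba: 1a undefined. 1a->0: ok.
bb: 1b undefined. 1b->0: no, aac/bbac meet in 2. 1b->1: no, aac/bbac meet in 2. 1b->2: ok.
bc: 1c undefined. 1c->0: no, aa/bc meet in 0. 1c->1: ok.
ca: 2a undefined. 2a->0: no, aac/bbac meet in 2. 2a->1: no, aac/cab meet in 2. 2a->2: ok.
cb: 2b undefined. 2b->0: no, aa/cab meet in 0. 2b->1: no, acbc/cab meet in 1. 2b->2: no, aac/cab meet in 2. Open state 3: 2b->3.
cc: 2c undefined. 2c->0: no, aa/cc meet in 0. 2c->1: ok.
cba: 3a undefined. 3a->0: ok.
cbb: 3b undefined. 3b->0: no, aac/cbbc meet in 2. 3b->1: ok.
acbc: 3c undefined. 3c->0: ok.
All examples now run through 4 states with every (state, symbol) defined. Accept strings end in {0,2}, Reject strings end in {1,3}; accept={0,2}.

states=4 start=0 accept={0,2} delta: 0a->0 0b->1 0c->2 1a->0 1b->2 1c->1 2a->2 2b->3 2c->1 3a->0 3b->1 3c->0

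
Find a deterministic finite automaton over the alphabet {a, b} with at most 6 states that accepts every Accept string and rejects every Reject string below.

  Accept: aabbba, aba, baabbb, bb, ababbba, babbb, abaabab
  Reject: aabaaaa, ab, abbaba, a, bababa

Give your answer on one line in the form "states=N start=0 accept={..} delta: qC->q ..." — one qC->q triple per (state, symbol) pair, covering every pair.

Grow the machine one transition at a time. Run the examples from 0; the earliest place one falls off (shortest prefix, ties alphabetical) gets sent to the lowest-numbered state that keeps every Accept/Reject pair distinguishable — a pair clashes when both reach the same state with identical unread suffix — and to a fresh state only if none does.
a: 0a undefined. 0a->0: ok.
b: 0b undefined. 0b->0: no, aabbba/aabaaaa meet in 0. Open state 1: 0b->1.
ba: 1a undefined. 1a->0: no, aba/aabaaaa meet in 0. 1a->1: no, aba/aabaaaa meet in 1. Open state 2: 1a->2.
bb: 1b undefined. 1b->0: no, aabbba/abbaba meet in 2. 1b->1: no, bb/ab meet in 1. 1b->2: ok.
baa: 2a undefined. 2a->0: no, aba/abbaba meet in 2. 2a->1: ok.
bab: 2b undefined. 2b->0: no, aabbba/a meet in 0. 2b->1: no, aabbba/bababa meet in 2. 2b->2: no, aabbba/aabaaaa meet in 1. Open state 3: 2b->3.
baba: 3a undefined. 3a->0: no, aabbba/a meet in 0. 3a->1: no, aabbba/aabaaaa meet in 1. 3a->2: no, aabbba/bababa meet in 2. 3a->3: ok.
babb: 3b undefined. 3b->0: no, baabbb/a meet in 0. 3b->1: no, aba/bababa meet in 2. 3b->2: ok.
All examples now run through 4 states with every (state, symbol) defined. Accept strings end in {2,3}, Reject strings end in {0,1}; accept={2,3}.

states=4 start=0 accept={2,3} delta: 0a->0 0b->1 1a->2 1b->2 2a->1 2b->3 3a->3 3b->2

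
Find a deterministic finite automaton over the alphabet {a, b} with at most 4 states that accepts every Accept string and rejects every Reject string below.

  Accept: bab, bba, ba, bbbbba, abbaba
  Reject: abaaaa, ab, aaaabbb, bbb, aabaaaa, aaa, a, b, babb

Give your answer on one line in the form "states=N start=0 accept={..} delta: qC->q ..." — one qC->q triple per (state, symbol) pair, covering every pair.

states=4 start=0 accept={2,3} delta: 0a->0 0b->1 1a->2 1b->1 2a->0 2b->3 3a->2 3b->0

Grow the machine one transition at a time. Run the examples from 0; the earliest place one falls off (shortest prefix, ties alphabetical) gets sent to the lowest-numbered state that keeps every Accept/Reject pair distinguishable — a pair clashes when both reach the same state with identical unread suffix — and to a fresh state only if none does.
a: 0a undefined. 0a->0: ok.
b: 0b undefined. 0b->0: no, bab/abaaaa meet in 0. Open state 1: 0b->1.
ba: 1a undefined. 1a->0: no, bab/ab meet in 1. 1a->1: no, ba/abaaaa meet in 1. Open state 2: 1a->2.
bb: 1b undefined. 1b->0: no, bba/aaa meet in 0. 1b->1: ok.
bab: 2b undefined. 2b->0: no, bab/aaa meet in 0. 2b->1: no, bab/ab meet in 1. 2b->2: no, bab/babb meet in 2. Open state 3: 2b->3.
abaa: 2a undefined. 2a->0: ok.
babb: 3b undefined. 3b->0: ok.
abbaba: 3a undefined. 3a->0: no, abbaba/abaaaa meet in 0. 3a->1: no, abbaba/ab meet in 1. 3a->2: ok.
All examples now run through 4 states with every (state, symbol) defined. Accept strings end in {2,3}, Reject strings end in {0,1}; accept={2,3}.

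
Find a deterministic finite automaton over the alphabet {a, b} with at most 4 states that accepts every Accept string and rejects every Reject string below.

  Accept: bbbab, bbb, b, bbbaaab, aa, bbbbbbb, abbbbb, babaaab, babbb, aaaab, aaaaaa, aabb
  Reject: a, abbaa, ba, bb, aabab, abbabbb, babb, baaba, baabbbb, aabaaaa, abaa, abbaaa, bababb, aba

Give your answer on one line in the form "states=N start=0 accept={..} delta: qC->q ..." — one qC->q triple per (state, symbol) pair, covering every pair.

states=4 start=0 accept={2} delta: 0a->1 0b->2 1a->2 1b->2 2a->3 2b->1 3a->0 3b->2

Grow the machine one transition at a time. Run the examples from 0; the earliest place one falls off (shortest prefix, ties alphabetical) gets sent to the lowest-numbered state that keeps every Accept/Reject pair distinguishable — a pair clashes when both reach the same state with identical unread suffix — and to a fresh state only if none does.
a: 0a undefined. 0a->0: no, aa/a meet in 0. Open state 1: 0a->1.
b: 0b undefined. 0b->0: no, bbb/bb meet in 0. 0b->1: no, b/a meet in 1. Open state 2: 0b->2.
aa: 1a undefined. 1a->0: no, aabb/bb meet in 2 with "b" left. 1a->1: no, aa/a meet in 1. 1a->2: ok.
ab: 1b undefined. 1b->0: no, b/abaa meet in 2. 1b->1: no, b/aba meet in 2. 1b->2: ok.
ba: 2a undefined. 2a->0: no, babaaab/bb meet in 2 with "b" left. 2a->1: no, b/abaa meet in 2. 2a->2: no, bbb/babb meet in 2 with "bb" left. Open state 3: 2a->3.
bb: 2b undefined. 2b->0: no, bbb/abbaa meet in 2. 2b->1: ok.
baa: 3a undefined. 3a->0: ok.
bab: 3b undefined. 3b->0: no, bbbab/abaa meet in 0. 3b->1: no, bbbab/a meet in 1. 3b->2: ok.
All examples now run through 4 states with every (state, symbol) defined. Accept strings end in {2}, Reject strings end in {0,1,3}; accept={2}.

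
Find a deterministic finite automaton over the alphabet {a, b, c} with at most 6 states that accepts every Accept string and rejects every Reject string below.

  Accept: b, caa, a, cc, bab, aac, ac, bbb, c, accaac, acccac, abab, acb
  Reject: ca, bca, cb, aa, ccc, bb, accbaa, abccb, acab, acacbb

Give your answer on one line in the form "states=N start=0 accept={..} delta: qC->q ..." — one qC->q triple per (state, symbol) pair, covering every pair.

states=5 start=0 accept={1,3} delta: 0a->1 0b->1 0c->1 1a->0 1b->2 1c->3 2a->0 2b->3 2c->0 3a->4 3b->1 3c->2 4a->0 4b->0 4c->0

Grow the machine one transition at a time. Run the examples from 0; the earliest place one falls off (shortest prefix, ties alphabetical) gets sent to the lowest-numbered state that keeps every Accept/Reject pair distinguishable — a pair clashes when both reach the same state with identical unread suffix — and to a fresh state only if none does.
a: 0a undefined. 0a->0: no, a/aa meet in 0. Open state 1: 0a->1.
b: 0b undefined. 0b->0: no, b/bb meet in 0. 0b->1: ok.
c: 0c undefined. 0c->0: no, b/ca meet in 1. 0c->1: ok.
aa: 1a undefined. 1a->0: ok.
ab: 1b undefined. 1b->0: no, abab/ca meet in 0. 1b->1: no, b/cb meet in 1. Open state 2: 1b->2.
ac: 1c undefined. 1c->0: no, b/bca meet in 1. 1c->1: no, b/ccc meet in 1. 1c->2: no, cc/cb meet in 2. Open state 3: 1c->3.
aba: 2a undefined. 2a->0: ok.
abc: 2c undefined. 2c->0: ok.
aca: 3a undefined. 3a->0: no, b/acab meet in 1. 3a->1: no, b/bca meet in 1. 3a->2: no, bbb/acab meet in 2 with "b" left. 3a->3: no, cc/bca meet in 3. Open state 4: 3a->4.
acb: 3b undefined. 3b->0: no, acb/ca meet in 0. 3b->1: ok.
acc: 3c undefined. 3c->0: no, b/accbaa meet in 1. 3c->1: no, b/ccc meet in 1. 3c->2: ok.
bbb: 2b undefined. 2b->0: no, bbb/ca meet in 0. 2b->1: no, b/accbaa meet in 1. 2b->2: no, b/accbaa meet in 1. 2b->3: ok.
acab: 4b undefined. 4b->0: ok.
acac: 4c undefined. 4c->0: ok.
accbaa: 4a undefined. 4a->0: ok.
All examples now run through 5 states with every (state, symbol) defined. Accept strings end in {1,3}, Reject strings end in {0,2,4}; accept={1,3}.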